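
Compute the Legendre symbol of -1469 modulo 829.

(-1469|829)
  = (1469|829)    [829 ≡ 1 mod 4 ⇒ (-1|829) = +1]
  = (640|829)    [1469 ≡ 640 mod 829]
  = -(5|829)    [829 ≡ 5 mod 8 ⇒ (2|829)^7 = -1]
  = -(829|5)    [QR: 5 ≡ 1 mod 4, sign kept]
  = -(4|5)    [829 ≡ 4 mod 5]
  = -(1|5)    [5 ≡ 5 mod 8 ⇒ (2|5)^2 = +1]
  = -1    [(1|5) = 1]

-1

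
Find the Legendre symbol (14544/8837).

-1

(14544/8837)
  = (5707/8837)    [14544 ≡ 5707 mod 8837]
  = (8837/5707)    [QR: 8837 ≡ 1 mod 4, sign kept]
  = (3130/5707)    [8837 ≡ 3130 mod 5707]
  = -(1565/5707)    [5707 ≡ 3 mod 8 ⇒ (2/5707) = -1]
  = -(5707/1565)    [QR: 1565 ≡ 1 mod 4, sign kept]
  = -(1012/1565)    [5707 ≡ 1012 mod 1565]
  = -(253/1565)    [1565 ≡ 5 mod 8 ⇒ (2/1565)^2 = +1]
  = -(1565/253)    [QR: 253 ≡ 1 mod 4, sign kept]
  = -(47/253)    [1565 ≡ 47 mod 253]
  = -(253/47)    [QR: 253 ≡ 1 mod 4, sign kept]
  = -(18/47)    [253 ≡ 18 mod 47]
  = -(9/47)    [47 ≡ 7 mod 8 ⇒ (2/47) = +1]
  = -(47/9)    [QR: 9 ≡ 1 mod 4, sign kept]
  = -(2/9)    [47 ≡ 2 mod 9]
  = -(1/9)    [9 ≡ 1 mod 8 ⇒ (2/9) = +1]
  = -1    [(1/9) = 1]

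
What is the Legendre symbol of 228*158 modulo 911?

-1

By multiplicativity, (228·158/911) = (228/911)·(158/911).
First factor (228/911):
Factor out 2: 228 = 2^2·57. Since 911 ≡ 7 (mod 8), (2/911) = +1, and (2/911)^2 = +1. Now have (57/911).
57 ≡ 1 (mod 4), so quadratic reciprocity gives (57/911) = (911/57). Reduce: 911 ≡ 56 (mod 57). Now have (56/57).
Factor out 2: 56 = 2^3·7. Since 57 ≡ 1 (mod 8), (2/57) = +1, and (2/57)^3 = +1. Now have (7/57).
57 ≡ 1 (mod 4), so quadratic reciprocity gives (7/57) = (57/7). Reduce: 57 ≡ 1 (mod 7). Now have (1/7).
(1/7) = 1. Collecting the sign factors: 1.
Second factor (158/911):
Factor out 2: 158 = 2·79. Since 911 ≡ 7 (mod 8), (2/911) = +1. Now have (79/911).
Both 79 ≡ 3 and 911 ≡ 3 (mod 4), so reciprocity gives (79/911) = -(911/79). Reduce: 911 ≡ 42 (mod 79). Now have -(42/79).
Factor out 2: 42 = 2·21. Since 79 ≡ 7 (mod 8), (2/79) = +1. Now have -(21/79).
21 ≡ 1 (mod 4), so quadratic reciprocity gives (21/79) = (79/21). Reduce: 79 ≡ 16 (mod 21). Now have -(16/21).
Factor out 2: 16 = 2^4. Since 21 ≡ 5 (mod 8), (2/21) = -1, and (2/21)^4 = +1. Now have -(1/21).
(1/21) = 1. Collecting the sign factors: -1.
Product: (1)·(-1) = -1.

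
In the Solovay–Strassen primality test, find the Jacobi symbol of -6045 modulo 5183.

1

Reduce the numerator: -6045 ≡ 4321 (mod 5183), so (-6045/5183) = (4321/5183).
4321 ≡ 1 (mod 4), so quadratic reciprocity gives (4321/5183) = (5183/4321). Reduce: 5183 ≡ 862 (mod 4321). Now have (862/4321).
Factor out 2: 862 = 2·431. Since 4321 ≡ 1 (mod 8), (2/4321) = +1. Now have (431/4321).
4321 ≡ 1 (mod 4), so quadratic reciprocity gives (431/4321) = (4321/431). Reduce: 4321 ≡ 11 (mod 431). Now have (11/431).
Both 11 ≡ 3 and 431 ≡ 3 (mod 4), so reciprocity gives (11/431) = -(431/11). Reduce: 431 ≡ 2 (mod 11). Now have -(2/11).
Factor out 2: 2 = 2. Since 11 ≡ 3 (mod 8), (2/11) = -1. Now have (1/11).
(1/11) = 1. Collecting the sign factors: 1.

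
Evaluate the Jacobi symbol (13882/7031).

(13882/7031)
  = (6851/7031)    [13882 ≡ 6851 mod 7031]
  = -(7031/6851)    [QR: both ≡ 3 mod 4, sign flips]
  = -(180/6851)    [7031 ≡ 180 mod 6851]
  = -(45/6851)    [6851 ≡ 3 mod 8 ⇒ (2/6851)^2 = +1]
  = -(6851/45)    [QR: 45 ≡ 1 mod 4, sign kept]
  = -(11/45)    [6851 ≡ 11 mod 45]
  = -(45/11)    [QR: 45 ≡ 1 mod 4, sign kept]
  = -(1/11)    [45 ≡ 1 mod 11]
  = -1    [(1/11) = 1]

-1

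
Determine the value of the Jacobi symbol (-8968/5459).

(-8968/5459)
  = -(8968/5459)    [5459 ≡ 3 mod 4 ⇒ (-1/5459) = -1]
  = -(3509/5459)    [8968 ≡ 3509 mod 5459]
  = -(5459/3509)    [QR: 3509 ≡ 1 mod 4, sign kept]
  = -(1950/3509)    [5459 ≡ 1950 mod 3509]
  = (975/3509)    [3509 ≡ 5 mod 8 ⇒ (2/3509) = -1]
  = (3509/975)    [QR: 3509 ≡ 1 mod 4, sign kept]
  = (584/975)    [3509 ≡ 584 mod 975]
  = (73/975)    [975 ≡ 7 mod 8 ⇒ (2/975)^3 = +1]
  = (975/73)    [QR: 73 ≡ 1 mod 4, sign kept]
  = (26/73)    [975 ≡ 26 mod 73]
  = (13/73)    [73 ≡ 1 mod 8 ⇒ (2/73) = +1]
  = (73/13)    [QR: 13 ≡ 1 mod 4, sign kept]
  = (8/13)    [73 ≡ 8 mod 13]
  = -(1/13)    [13 ≡ 5 mod 8 ⇒ (2/13)^3 = -1]
  = -1    [(1/13) = 1]

-1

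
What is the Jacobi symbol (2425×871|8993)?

-1

By multiplicativity, (2425·871|8993) = (2425|8993)·(871|8993).
First factor (2425|8993):
2425 ≡ 1 (mod 4), so quadratic reciprocity gives (2425|8993) = (8993|2425). Reduce: 8993 ≡ 1718 (mod 2425). Now have (1718|2425).
Factor out 2: 1718 = 2·859. Since 2425 ≡ 1 (mod 8), (2|2425) = +1. Now have (859|2425).
2425 ≡ 1 (mod 4), so quadratic reciprocity gives (859|2425) = (2425|859). Reduce: 2425 ≡ 707 (mod 859). Now have (707|859).
Both 707 ≡ 3 and 859 ≡ 3 (mod 4), so reciprocity gives (707|859) = -(859|707). Reduce: 859 ≡ 152 (mod 707). Now have -(152|707).
Factor out 2: 152 = 2^3·19. Since 707 ≡ 3 (mod 8), (2|707) = -1, and (2|707)^3 = -1. Now have (19|707).
Both 19 ≡ 3 and 707 ≡ 3 (mod 4), so reciprocity gives (19|707) = -(707|19). Reduce: 707 ≡ 4 (mod 19). Now have -(4|19).
Factor out 2: 4 = 2^2. Since 19 ≡ 3 (mod 8), (2|19) = -1, and (2|19)^2 = +1. Now have -(1|19).
(1|19) = 1. Collecting the sign factors: -1.
Second factor (871|8993):
8993 ≡ 1 (mod 4), so quadratic reciprocity gives (871|8993) = (8993|871). Reduce: 8993 ≡ 283 (mod 871). Now have (283|871).
Both 283 ≡ 3 and 871 ≡ 3 (mod 4), so reciprocity gives (283|871) = -(871|283). Reduce: 871 ≡ 22 (mod 283). Now have -(22|283).
Factor out 2: 22 = 2·11. Since 283 ≡ 3 (mod 8), (2|283) = -1. Now have (11|283).
Both 11 ≡ 3 and 283 ≡ 3 (mod 4), so reciprocity gives (11|283) = -(283|11). Reduce: 283 ≡ 8 (mod 11). Now have -(8|11).
Factor out 2: 8 = 2^3. Since 11 ≡ 3 (mod 8), (2|11) = -1, and (2|11)^3 = -1. Now have (1|11).
(1|11) = 1. Collecting the sign factors: 1.
Product: (-1)·(1) = -1.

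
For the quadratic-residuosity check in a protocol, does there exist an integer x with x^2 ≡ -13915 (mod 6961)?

no

(-13915|6961)
  = (13915|6961)    [6961 ≡ 1 mod 4 ⇒ (-1|6961) = +1]
  = (6954|6961)    [13915 ≡ 6954 mod 6961]
  = (3477|6961)    [6961 ≡ 1 mod 8 ⇒ (2|6961) = +1]
  = (6961|3477)    [QR: 3477 ≡ 1 mod 4, sign kept]
  = (7|3477)    [6961 ≡ 7 mod 3477]
  = (3477|7)    [QR: 3477 ≡ 1 mod 4, sign kept]
  = (5|7)    [3477 ≡ 5 mod 7]
  = (7|5)    [QR: 5 ≡ 1 mod 4, sign kept]
  = (2|5)    [7 ≡ 2 mod 5]
  = -(1|5)    [5 ≡ 5 mod 8 ⇒ (2|5) = -1]
  = -1    [(1|5) = 1]
The Legendre symbol is -1, so x^2 ≡ -13915 (mod 6961) has no solution.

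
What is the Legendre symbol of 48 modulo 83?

Factor out 2: 48 = 2^4·3. Since 83 ≡ 3 (mod 8), (2 / 83) = -1, and (2 / 83)^4 = +1. Now have (3 / 83).
Both 3 ≡ 3 and 83 ≡ 3 (mod 4), so reciprocity gives (3 / 83) = -(83 / 3). Reduce: 83 ≡ 2 (mod 3). Now have -(2 / 3).
Factor out 2: 2 = 2. Since 3 ≡ 3 (mod 8), (2 / 3) = -1. Now have (1 / 3).
(1 / 3) = 1. Collecting the sign factors: 1.

1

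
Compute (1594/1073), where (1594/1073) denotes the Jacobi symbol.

1

(1594/1073)
  = (521/1073)    [1594 ≡ 521 mod 1073]
  = (1073/521)    [QR: 521 ≡ 1 mod 4, sign kept]
  = (31/521)    [1073 ≡ 31 mod 521]
  = (521/31)    [QR: 521 ≡ 1 mod 4, sign kept]
  = (25/31)    [521 ≡ 25 mod 31]
  = (31/25)    [QR: 25 ≡ 1 mod 4, sign kept]
  = (6/25)    [31 ≡ 6 mod 25]
  = (3/25)    [25 ≡ 1 mod 8 ⇒ (2/25) = +1]
  = (25/3)    [QR: 25 ≡ 1 mod 4, sign kept]
  = (1/3)    [25 ≡ 1 mod 3]
  = 1    [(1/3) = 1]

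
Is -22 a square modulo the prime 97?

yes

Reduce the numerator: -22 ≡ 75 (mod 97), so (-22|97) = (75|97).
97 ≡ 1 (mod 4), so quadratic reciprocity gives (75|97) = (97|75). Reduce: 97 ≡ 22 (mod 75). Now have (22|75).
Factor out 2: 22 = 2·11. Since 75 ≡ 3 (mod 8), (2|75) = -1. Now have -(11|75).
Both 11 ≡ 3 and 75 ≡ 3 (mod 4), so reciprocity gives (11|75) = -(75|11). Reduce: 75 ≡ 9 (mod 11). Now have (9|11).
9 ≡ 1 (mod 4), so quadratic reciprocity gives (9|11) = (11|9). Reduce: 11 ≡ 2 (mod 9). Now have (2|9).
Factor out 2: 2 = 2. Since 9 ≡ 1 (mod 8), (2|9) = +1. Now have (1|9).
(1|9) = 1. Collecting the sign factors: 1.
(-22|97) = 1, and 97 is prime, so -22 is a quadratic residue mod 97.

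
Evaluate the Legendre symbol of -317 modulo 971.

(-317/971)
  = -(317/971)    [971 ≡ 3 mod 4 ⇒ (-1/971) = -1]
  = -(971/317)    [QR: 317 ≡ 1 mod 4, sign kept]
  = -(20/317)    [971 ≡ 20 mod 317]
  = -(5/317)    [317 ≡ 5 mod 8 ⇒ (2/317)^2 = +1]
  = -(317/5)    [QR: 5 ≡ 1 mod 4, sign kept]
  = -(2/5)    [317 ≡ 2 mod 5]
  = (1/5)    [5 ≡ 5 mod 8 ⇒ (2/5) = -1]
  = 1    [(1/5) = 1]

1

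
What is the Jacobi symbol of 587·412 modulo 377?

-1

By multiplicativity, (587·412/377) = (587/377)·(412/377).
First factor (587/377):
(587/377)
  = (210/377)    [587 ≡ 210 mod 377]
  = (105/377)    [377 ≡ 1 mod 8 ⇒ (2/377) = +1]
  = (377/105)    [QR: 105 ≡ 1 mod 4, sign kept]
  = (62/105)    [377 ≡ 62 mod 105]
  = (31/105)    [105 ≡ 1 mod 8 ⇒ (2/105) = +1]
  = (105/31)    [QR: 105 ≡ 1 mod 4, sign kept]
  = (12/31)    [105 ≡ 12 mod 31]
  = (3/31)    [31 ≡ 7 mod 8 ⇒ (2/31)^2 = +1]
  = -(31/3)    [QR: both ≡ 3 mod 4, sign flips]
  = -(1/3)    [31 ≡ 1 mod 3]
  = -1    [(1/3) = 1]
Second factor (412/377):
(412/377)
  = (35/377)    [412 ≡ 35 mod 377]
  = (377/35)    [QR: 377 ≡ 1 mod 4, sign kept]
  = (27/35)    [377 ≡ 27 mod 35]
  = -(35/27)    [QR: both ≡ 3 mod 4, sign flips]
  = -(8/27)    [35 ≡ 8 mod 27]
  = (1/27)    [27 ≡ 3 mod 8 ⇒ (2/27)^3 = -1]
  = 1    [(1/27) = 1]
Product: (-1)·(1) = -1.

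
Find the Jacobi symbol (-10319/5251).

-1

Reduce the numerator: -10319 ≡ 183 (mod 5251), so (-10319/5251) = (183/5251).
Both 183 ≡ 3 and 5251 ≡ 3 (mod 4), so reciprocity gives (183/5251) = -(5251/183). Reduce: 5251 ≡ 127 (mod 183). Now have -(127/183).
Both 127 ≡ 3 and 183 ≡ 3 (mod 4), so reciprocity gives (127/183) = -(183/127). Reduce: 183 ≡ 56 (mod 127). Now have (56/127).
Factor out 2: 56 = 2^3·7. Since 127 ≡ 7 (mod 8), (2/127) = +1, and (2/127)^3 = +1. Now have (7/127).
Both 7 ≡ 3 and 127 ≡ 3 (mod 4), so reciprocity gives (7/127) = -(127/7). Reduce: 127 ≡ 1 (mod 7). Now have -(1/7).
(1/7) = 1. Collecting the sign factors: -1.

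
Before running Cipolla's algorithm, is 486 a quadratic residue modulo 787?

Factor out 2: 486 = 2·243. Since 787 ≡ 3 (mod 8), (2|787) = -1. Now have -(243|787).
Both 243 ≡ 3 and 787 ≡ 3 (mod 4), so reciprocity gives (243|787) = -(787|243). Reduce: 787 ≡ 58 (mod 243). Now have (58|243).
Factor out 2: 58 = 2·29. Since 243 ≡ 3 (mod 8), (2|243) = -1. Now have -(29|243).
29 ≡ 1 (mod 4), so quadratic reciprocity gives (29|243) = (243|29). Reduce: 243 ≡ 11 (mod 29). Now have -(11|29).
29 ≡ 1 (mod 4), so quadratic reciprocity gives (11|29) = (29|11). Reduce: 29 ≡ 7 (mod 11). Now have -(7|11).
Both 7 ≡ 3 and 11 ≡ 3 (mod 4), so reciprocity gives (7|11) = -(11|7). Reduce: 11 ≡ 4 (mod 7). Now have (4|7).
Factor out 2: 4 = 2^2. Since 7 ≡ 7 (mod 8), (2|7) = +1, and (2|7)^2 = +1. Now have (1|7).
(1|7) = 1. Collecting the sign factors: 1.
(486|787) = 1, and 787 is prime, so 486 is a quadratic residue mod 787.

yes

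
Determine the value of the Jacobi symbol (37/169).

(37/169)
  = (169/37)    [QR: 37 ≡ 1 mod 4, sign kept]
  = (21/37)    [169 ≡ 21 mod 37]
  = (37/21)    [QR: 21 ≡ 1 mod 4, sign kept]
  = (16/21)    [37 ≡ 16 mod 21]
  = (1/21)    [21 ≡ 5 mod 8 ⇒ (2/21)^4 = +1]
  = 1    [(1/21) = 1]

1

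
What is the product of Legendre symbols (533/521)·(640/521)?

By multiplicativity, (533·640/521) = (533/521)·(640/521).
First factor (533/521):
Reduce the numerator: 533 ≡ 12 (mod 521), so (533/521) = (12/521).
Factor out 2: 12 = 2^2·3. Since 521 ≡ 1 (mod 8), (2/521) = +1, and (2/521)^2 = +1. Now have (3/521).
521 ≡ 1 (mod 4), so quadratic reciprocity gives (3/521) = (521/3). Reduce: 521 ≡ 2 (mod 3). Now have (2/3).
Factor out 2: 2 = 2. Since 3 ≡ 3 (mod 8), (2/3) = -1. Now have -(1/3).
(1/3) = 1. Collecting the sign factors: -1.
Second factor (640/521):
Reduce the numerator: 640 ≡ 119 (mod 521), so (640/521) = (119/521).
521 ≡ 1 (mod 4), so quadratic reciprocity gives (119/521) = (521/119). Reduce: 521 ≡ 45 (mod 119). Now have (45/119).
45 ≡ 1 (mod 4), so quadratic reciprocity gives (45/119) = (119/45). Reduce: 119 ≡ 29 (mod 45). Now have (29/45).
29 ≡ 1 (mod 4), so quadratic reciprocity gives (29/45) = (45/29). Reduce: 45 ≡ 16 (mod 29). Now have (16/29).
Factor out 2: 16 = 2^4. Since 29 ≡ 5 (mod 8), (2/29) = -1, and (2/29)^4 = +1. Now have (1/29).
(1/29) = 1. Collecting the sign factors: 1.
Product: (-1)·(1) = -1.

-1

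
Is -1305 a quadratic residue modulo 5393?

no

Reduce the numerator: -1305 ≡ 4088 (mod 5393), so (-1305/5393) = (4088/5393).
Factor out 2: 4088 = 2^3·511. Since 5393 ≡ 1 (mod 8), (2/5393) = +1, and (2/5393)^3 = +1. Now have (511/5393).
5393 ≡ 1 (mod 4), so quadratic reciprocity gives (511/5393) = (5393/511). Reduce: 5393 ≡ 283 (mod 511). Now have (283/511).
Both 283 ≡ 3 and 511 ≡ 3 (mod 4), so reciprocity gives (283/511) = -(511/283). Reduce: 511 ≡ 228 (mod 283). Now have -(228/283).
Factor out 2: 228 = 2^2·57. Since 283 ≡ 3 (mod 8), (2/283) = -1, and (2/283)^2 = +1. Now have -(57/283).
57 ≡ 1 (mod 4), so quadratic reciprocity gives (57/283) = (283/57). Reduce: 283 ≡ 55 (mod 57). Now have -(55/57).
57 ≡ 1 (mod 4), so quadratic reciprocity gives (55/57) = (57/55). Reduce: 57 ≡ 2 (mod 55). Now have -(2/55).
Factor out 2: 2 = 2. Since 55 ≡ 7 (mod 8), (2/55) = +1. Now have -(1/55).
(1/55) = 1. Collecting the sign factors: -1.
The Legendre symbol is -1, so x^2 ≡ -1305 (mod 5393) has no solution.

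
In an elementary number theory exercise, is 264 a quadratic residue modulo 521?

Factor out 2: 264 = 2^3·33. Since 521 ≡ 1 (mod 8), (2/521) = +1, and (2/521)^3 = +1. Now have (33/521).
33 ≡ 1 (mod 4), so quadratic reciprocity gives (33/521) = (521/33). Reduce: 521 ≡ 26 (mod 33). Now have (26/33).
Factor out 2: 26 = 2·13. Since 33 ≡ 1 (mod 8), (2/33) = +1. Now have (13/33).
13 ≡ 1 (mod 4), so quadratic reciprocity gives (13/33) = (33/13). Reduce: 33 ≡ 7 (mod 13). Now have (7/13).
13 ≡ 1 (mod 4), so quadratic reciprocity gives (7/13) = (13/7). Reduce: 13 ≡ 6 (mod 7). Now have (6/7).
Factor out 2: 6 = 2·3. Since 7 ≡ 7 (mod 8), (2/7) = +1. Now have (3/7).
Both 3 ≡ 3 and 7 ≡ 3 (mod 4), so reciprocity gives (3/7) = -(7/3). Reduce: 7 ≡ 1 (mod 3). Now have -(1/3).
(1/3) = 1. Collecting the sign factors: -1.
The Legendre symbol is -1, so x^2 ≡ 264 (mod 521) has no solution.

no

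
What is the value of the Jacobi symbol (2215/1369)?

Reduce the numerator: 2215 ≡ 846 (mod 1369), so (2215/1369) = (846/1369).
Factor out 2: 846 = 2·423. Since 1369 ≡ 1 (mod 8), (2/1369) = +1. Now have (423/1369).
1369 ≡ 1 (mod 4), so quadratic reciprocity gives (423/1369) = (1369/423). Reduce: 1369 ≡ 100 (mod 423). Now have (100/423).
Factor out 2: 100 = 2^2·25. Since 423 ≡ 7 (mod 8), (2/423) = +1, and (2/423)^2 = +1. Now have (25/423).
25 ≡ 1 (mod 4), so quadratic reciprocity gives (25/423) = (423/25). Reduce: 423 ≡ 23 (mod 25). Now have (23/25).
25 ≡ 1 (mod 4), so quadratic reciprocity gives (23/25) = (25/23). Reduce: 25 ≡ 2 (mod 23). Now have (2/23).
Factor out 2: 2 = 2. Since 23 ≡ 7 (mod 8), (2/23) = +1. Now have (1/23).
(1/23) = 1. Collecting the sign factors: 1.

1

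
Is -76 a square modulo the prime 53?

no

Reduce the numerator: -76 ≡ 30 (mod 53), so (-76/53) = (30/53).
Factor out 2: 30 = 2·15. Since 53 ≡ 5 (mod 8), (2/53) = -1. Now have -(15/53).
53 ≡ 1 (mod 4), so quadratic reciprocity gives (15/53) = (53/15). Reduce: 53 ≡ 8 (mod 15). Now have -(8/15).
Factor out 2: 8 = 2^3. Since 15 ≡ 7 (mod 8), (2/15) = +1, and (2/15)^3 = +1. Now have -(1/15).
(1/15) = 1. Collecting the sign factors: -1.
The Legendre symbol is -1, so x^2 ≡ -76 (mod 53) has no solution.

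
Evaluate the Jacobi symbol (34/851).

Factor out 2: 34 = 2·17. Since 851 ≡ 3 (mod 8), (2/851) = -1. Now have -(17/851).
17 ≡ 1 (mod 4), so quadratic reciprocity gives (17/851) = (851/17). Reduce: 851 ≡ 1 (mod 17). Now have -(1/17).
(1/17) = 1. Collecting the sign factors: -1.

-1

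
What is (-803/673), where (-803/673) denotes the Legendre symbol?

-1

(-803/673)
  = (543/673)    [-803 ≡ 543 mod 673]
  = (673/543)    [QR: 673 ≡ 1 mod 4, sign kept]
  = (130/543)    [673 ≡ 130 mod 543]
  = (65/543)    [543 ≡ 7 mod 8 ⇒ (2/543) = +1]
  = (543/65)    [QR: 65 ≡ 1 mod 4, sign kept]
  = (23/65)    [543 ≡ 23 mod 65]
  = (65/23)    [QR: 65 ≡ 1 mod 4, sign kept]
  = (19/23)    [65 ≡ 19 mod 23]
  = -(23/19)    [QR: both ≡ 3 mod 4, sign flips]
  = -(4/19)    [23 ≡ 4 mod 19]
  = -(1/19)    [19 ≡ 3 mod 8 ⇒ (2/19)^2 = +1]
  = -1    [(1/19) = 1]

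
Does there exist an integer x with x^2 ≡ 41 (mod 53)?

41 ≡ 1 (mod 4), so quadratic reciprocity gives (41|53) = (53|41). Reduce: 53 ≡ 12 (mod 41). Now have (12|41).
Factor out 2: 12 = 2^2·3. Since 41 ≡ 1 (mod 8), (2|41) = +1, and (2|41)^2 = +1. Now have (3|41).
41 ≡ 1 (mod 4), so quadratic reciprocity gives (3|41) = (41|3). Reduce: 41 ≡ 2 (mod 3). Now have (2|3).
Factor out 2: 2 = 2. Since 3 ≡ 3 (mod 8), (2|3) = -1. Now have -(1|3).
(1|3) = 1. Collecting the sign factors: -1.
(41|53) = -1, and 53 is prime, so 41 is not a quadratic residue mod 53.

no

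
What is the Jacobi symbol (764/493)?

-1

Reduce the numerator: 764 ≡ 271 (mod 493), so (764/493) = (271/493).
493 ≡ 1 (mod 4), so quadratic reciprocity gives (271/493) = (493/271). Reduce: 493 ≡ 222 (mod 271). Now have (222/271).
Factor out 2: 222 = 2·111. Since 271 ≡ 7 (mod 8), (2/271) = +1. Now have (111/271).
Both 111 ≡ 3 and 271 ≡ 3 (mod 4), so reciprocity gives (111/271) = -(271/111). Reduce: 271 ≡ 49 (mod 111). Now have -(49/111).
49 ≡ 1 (mod 4), so quadratic reciprocity gives (49/111) = (111/49). Reduce: 111 ≡ 13 (mod 49). Now have -(13/49).
13 ≡ 1 (mod 4), so quadratic reciprocity gives (13/49) = (49/13). Reduce: 49 ≡ 10 (mod 13). Now have -(10/13).
Factor out 2: 10 = 2·5. Since 13 ≡ 5 (mod 8), (2/13) = -1. Now have (5/13).
5 ≡ 1 (mod 4), so quadratic reciprocity gives (5/13) = (13/5). Reduce: 13 ≡ 3 (mod 5). Now have (3/5).
5 ≡ 1 (mod 4), so quadratic reciprocity gives (3/5) = (5/3). Reduce: 5 ≡ 2 (mod 3). Now have (2/3).
Factor out 2: 2 = 2. Since 3 ≡ 3 (mod 8), (2/3) = -1. Now have -(1/3).
(1/3) = 1. Collecting the sign factors: -1.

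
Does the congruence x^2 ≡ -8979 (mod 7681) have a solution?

no

(-8979/7681)
  = (8979/7681)    [7681 ≡ 1 mod 4 ⇒ (-1/7681) = +1]
  = (1298/7681)    [8979 ≡ 1298 mod 7681]
  = (649/7681)    [7681 ≡ 1 mod 8 ⇒ (2/7681) = +1]
  = (7681/649)    [QR: 649 ≡ 1 mod 4, sign kept]
  = (542/649)    [7681 ≡ 542 mod 649]
  = (271/649)    [649 ≡ 1 mod 8 ⇒ (2/649) = +1]
  = (649/271)    [QR: 649 ≡ 1 mod 4, sign kept]
  = (107/271)    [649 ≡ 107 mod 271]
  = -(271/107)    [QR: both ≡ 3 mod 4, sign flips]
  = -(57/107)    [271 ≡ 57 mod 107]
  = -(107/57)    [QR: 57 ≡ 1 mod 4, sign kept]
  = -(50/57)    [107 ≡ 50 mod 57]
  = -(25/57)    [57 ≡ 1 mod 8 ⇒ (2/57) = +1]
  = -(57/25)    [QR: 25 ≡ 1 mod 4, sign kept]
  = -(7/25)    [57 ≡ 7 mod 25]
  = -(25/7)    [QR: 25 ≡ 1 mod 4, sign kept]
  = -(4/7)    [25 ≡ 4 mod 7]
  = -(1/7)    [7 ≡ 7 mod 8 ⇒ (2/7)^2 = +1]
  = -1    [(1/7) = 1]
The Legendre symbol is -1, so x^2 ≡ -8979 (mod 7681) has no solution.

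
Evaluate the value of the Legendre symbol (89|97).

89 ≡ 1 (mod 4), so quadratic reciprocity gives (89|97) = (97|89). Reduce: 97 ≡ 8 (mod 89). Now have (8|89).
Factor out 2: 8 = 2^3. Since 89 ≡ 1 (mod 8), (2|89) = +1, and (2|89)^3 = +1. Now have (1|89).
(1|89) = 1. Collecting the sign factors: 1.

1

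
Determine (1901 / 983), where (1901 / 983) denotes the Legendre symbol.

(1901 / 983)
  = (918 / 983)    [1901 ≡ 918 mod 983]
  = (459 / 983)    [983 ≡ 7 mod 8 ⇒ (2 / 983) = +1]
  = -(983 / 459)    [QR: both ≡ 3 mod 4, sign flips]
  = -(65 / 459)    [983 ≡ 65 mod 459]
  = -(459 / 65)    [QR: 65 ≡ 1 mod 4, sign kept]
  = -(4 / 65)    [459 ≡ 4 mod 65]
  = -(1 / 65)    [65 ≡ 1 mod 8 ⇒ (2 / 65)^2 = +1]
  = -1    [(1 / 65) = 1]

-1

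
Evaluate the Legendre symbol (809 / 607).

Reduce the numerator: 809 ≡ 202 (mod 607), so (809 / 607) = (202 / 607).
Factor out 2: 202 = 2·101. Since 607 ≡ 7 (mod 8), (2 / 607) = +1. Now have (101 / 607).
101 ≡ 1 (mod 4), so quadratic reciprocity gives (101 / 607) = (607 / 101). Reduce: 607 ≡ 1 (mod 101). Now have (1 / 101).
(1 / 101) = 1. Collecting the sign factors: 1.

1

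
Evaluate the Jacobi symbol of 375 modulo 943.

(375 / 943)
  = -(943 / 375)    [QR: both ≡ 3 mod 4, sign flips]
  = -(193 / 375)    [943 ≡ 193 mod 375]
  = -(375 / 193)    [QR: 193 ≡ 1 mod 4, sign kept]
  = -(182 / 193)    [375 ≡ 182 mod 193]
  = -(91 / 193)    [193 ≡ 1 mod 8 ⇒ (2 / 193) = +1]
  = -(193 / 91)    [QR: 193 ≡ 1 mod 4, sign kept]
  = -(11 / 91)    [193 ≡ 11 mod 91]
  = (91 / 11)    [QR: both ≡ 3 mod 4, sign flips]
  = (3 / 11)    [91 ≡ 3 mod 11]
  = -(11 / 3)    [QR: both ≡ 3 mod 4, sign flips]
  = -(2 / 3)    [11 ≡ 2 mod 3]
  = (1 / 3)    [3 ≡ 3 mod 8 ⇒ (2 / 3) = -1]
  = 1    [(1 / 3) = 1]

1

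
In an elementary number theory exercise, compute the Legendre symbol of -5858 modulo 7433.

Pull out -1: (-5858|7433) = (-1|7433)·(5858|7433). Since 7433 ≡ 1 (mod 4), (-1|7433) = +1. Now have (5858|7433).
Factor out 2: 5858 = 2·2929. Since 7433 ≡ 1 (mod 8), (2|7433) = +1. Now have (2929|7433).
2929 ≡ 1 (mod 4), so quadratic reciprocity gives (2929|7433) = (7433|2929). Reduce: 7433 ≡ 1575 (mod 2929). Now have (1575|2929).
2929 ≡ 1 (mod 4), so quadratic reciprocity gives (1575|2929) = (2929|1575). Reduce: 2929 ≡ 1354 (mod 1575). Now have (1354|1575).
Factor out 2: 1354 = 2·677. Since 1575 ≡ 7 (mod 8), (2|1575) = +1. Now have (677|1575).
677 ≡ 1 (mod 4), so quadratic reciprocity gives (677|1575) = (1575|677). Reduce: 1575 ≡ 221 (mod 677). Now have (221|677).
221 ≡ 1 (mod 4), so quadratic reciprocity gives (221|677) = (677|221). Reduce: 677 ≡ 14 (mod 221). Now have (14|221).
Factor out 2: 14 = 2·7. Since 221 ≡ 5 (mod 8), (2|221) = -1. Now have -(7|221).
221 ≡ 1 (mod 4), so quadratic reciprocity gives (7|221) = (221|7). Reduce: 221 ≡ 4 (mod 7). Now have -(4|7).
Factor out 2: 4 = 2^2. Since 7 ≡ 7 (mod 8), (2|7) = +1, and (2|7)^2 = +1. Now have -(1|7).
(1|7) = 1. Collecting the sign factors: -1.

-1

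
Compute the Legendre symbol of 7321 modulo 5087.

-1

(7321/5087)
  = (2234/5087)    [7321 ≡ 2234 mod 5087]
  = (1117/5087)    [5087 ≡ 7 mod 8 ⇒ (2/5087) = +1]
  = (5087/1117)    [QR: 1117 ≡ 1 mod 4, sign kept]
  = (619/1117)    [5087 ≡ 619 mod 1117]
  = (1117/619)    [QR: 1117 ≡ 1 mod 4, sign kept]
  = (498/619)    [1117 ≡ 498 mod 619]
  = -(249/619)    [619 ≡ 3 mod 8 ⇒ (2/619) = -1]
  = -(619/249)    [QR: 249 ≡ 1 mod 4, sign kept]
  = -(121/249)    [619 ≡ 121 mod 249]
  = -(249/121)    [QR: 121 ≡ 1 mod 4, sign kept]
  = -(7/121)    [249 ≡ 7 mod 121]
  = -(121/7)    [QR: 121 ≡ 1 mod 4, sign kept]
  = -(2/7)    [121 ≡ 2 mod 7]
  = -(1/7)    [7 ≡ 7 mod 8 ⇒ (2/7) = +1]
  = -1    [(1/7) = 1]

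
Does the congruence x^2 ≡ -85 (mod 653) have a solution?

yes

(-85/653)
  = (85/653)    [653 ≡ 1 mod 4 ⇒ (-1/653) = +1]
  = (653/85)    [QR: 85 ≡ 1 mod 4, sign kept]
  = (58/85)    [653 ≡ 58 mod 85]
  = -(29/85)    [85 ≡ 5 mod 8 ⇒ (2/85) = -1]
  = -(85/29)    [QR: 29 ≡ 1 mod 4, sign kept]
  = -(27/29)    [85 ≡ 27 mod 29]
  = -(29/27)    [QR: 29 ≡ 1 mod 4, sign kept]
  = -(2/27)    [29 ≡ 2 mod 27]
  = (1/27)    [27 ≡ 3 mod 8 ⇒ (2/27) = -1]
  = 1    [(1/27) = 1]
The Legendre symbol is 1, so x^2 ≡ -85 (mod 653) has solution.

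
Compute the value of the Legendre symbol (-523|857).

1

(-523|857)
  = (523|857)    [857 ≡ 1 mod 4 ⇒ (-1|857) = +1]
  = (857|523)    [QR: 857 ≡ 1 mod 4, sign kept]
  = (334|523)    [857 ≡ 334 mod 523]
  = -(167|523)    [523 ≡ 3 mod 8 ⇒ (2|523) = -1]
  = (523|167)    [QR: both ≡ 3 mod 4, sign flips]
  = (22|167)    [523 ≡ 22 mod 167]
  = (11|167)    [167 ≡ 7 mod 8 ⇒ (2|167) = +1]
  = -(167|11)    [QR: both ≡ 3 mod 4, sign flips]
  = -(2|11)    [167 ≡ 2 mod 11]
  = (1|11)    [11 ≡ 3 mod 8 ⇒ (2|11) = -1]
  = 1    [(1|11) = 1]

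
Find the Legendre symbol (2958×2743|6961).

By multiplicativity, (2958·2743|6961) = (2958|6961)·(2743|6961).
First factor (2958|6961):
Factor out 2: 2958 = 2·1479. Since 6961 ≡ 1 (mod 8), (2|6961) = +1. Now have (1479|6961).
6961 ≡ 1 (mod 4), so quadratic reciprocity gives (1479|6961) = (6961|1479). Reduce: 6961 ≡ 1045 (mod 1479). Now have (1045|1479).
1045 ≡ 1 (mod 4), so quadratic reciprocity gives (1045|1479) = (1479|1045). Reduce: 1479 ≡ 434 (mod 1045). Now have (434|1045).
Factor out 2: 434 = 2·217. Since 1045 ≡ 5 (mod 8), (2|1045) = -1. Now have -(217|1045).
217 ≡ 1 (mod 4), so quadratic reciprocity gives (217|1045) = (1045|217). Reduce: 1045 ≡ 177 (mod 217). Now have -(177|217).
177 ≡ 1 (mod 4), so quadratic reciprocity gives (177|217) = (217|177). Reduce: 217 ≡ 40 (mod 177). Now have -(40|177).
Factor out 2: 40 = 2^3·5. Since 177 ≡ 1 (mod 8), (2|177) = +1, and (2|177)^3 = +1. Now have -(5|177).
5 ≡ 1 (mod 4), so quadratic reciprocity gives (5|177) = (177|5). Reduce: 177 ≡ 2 (mod 5). Now have -(2|5).
Factor out 2: 2 = 2. Since 5 ≡ 5 (mod 8), (2|5) = -1. Now have (1|5).
(1|5) = 1. Collecting the sign factors: 1.
Second factor (2743|6961):
6961 ≡ 1 (mod 4), so quadratic reciprocity gives (2743|6961) = (6961|2743). Reduce: 6961 ≡ 1475 (mod 2743). Now have (1475|2743).
Both 1475 ≡ 3 and 2743 ≡ 3 (mod 4), so reciprocity gives (1475|2743) = -(2743|1475). Reduce: 2743 ≡ 1268 (mod 1475). Now have -(1268|1475).
Factor out 2: 1268 = 2^2·317. Since 1475 ≡ 3 (mod 8), (2|1475) = -1, and (2|1475)^2 = +1. Now have -(317|1475).
317 ≡ 1 (mod 4), so quadratic reciprocity gives (317|1475) = (1475|317). Reduce: 1475 ≡ 207 (mod 317). Now have -(207|317).
317 ≡ 1 (mod 4), so quadratic reciprocity gives (207|317) = (317|207). Reduce: 317 ≡ 110 (mod 207). Now have -(110|207).
Factor out 2: 110 = 2·55. Since 207 ≡ 7 (mod 8), (2|207) = +1. Now have -(55|207).
Both 55 ≡ 3 and 207 ≡ 3 (mod 4), so reciprocity gives (55|207) = -(207|55). Reduce: 207 ≡ 42 (mod 55). Now have (42|55).
Factor out 2: 42 = 2·21. Since 55 ≡ 7 (mod 8), (2|55) = +1. Now have (21|55).
21 ≡ 1 (mod 4), so quadratic reciprocity gives (21|55) = (55|21). Reduce: 55 ≡ 13 (mod 21). Now have (13|21).
13 ≡ 1 (mod 4), so quadratic reciprocity gives (13|21) = (21|13). Reduce: 21 ≡ 8 (mod 13). Now have (8|13).
Factor out 2: 8 = 2^3. Since 13 ≡ 5 (mod 8), (2|13) = -1, and (2|13)^3 = -1. Now have -(1|13).
(1|13) = 1. Collecting the sign factors: -1.
Product: (1)·(-1) = -1.

-1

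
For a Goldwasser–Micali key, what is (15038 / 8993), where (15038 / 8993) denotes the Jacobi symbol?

(15038 / 8993)
  = (6045 / 8993)    [15038 ≡ 6045 mod 8993]
  = (8993 / 6045)    [QR: 6045 ≡ 1 mod 4, sign kept]
  = (2948 / 6045)    [8993 ≡ 2948 mod 6045]
  = (737 / 6045)    [6045 ≡ 5 mod 8 ⇒ (2 / 6045)^2 = +1]
  = (6045 / 737)    [QR: 737 ≡ 1 mod 4, sign kept]
  = (149 / 737)    [6045 ≡ 149 mod 737]
  = (737 / 149)    [QR: 149 ≡ 1 mod 4, sign kept]
  = (141 / 149)    [737 ≡ 141 mod 149]
  = (149 / 141)    [QR: 141 ≡ 1 mod 4, sign kept]
  = (8 / 141)    [149 ≡ 8 mod 141]
  = -(1 / 141)    [141 ≡ 5 mod 8 ⇒ (2 / 141)^3 = -1]
  = -1    [(1 / 141) = 1]

-1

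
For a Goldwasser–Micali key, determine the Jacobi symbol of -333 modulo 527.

Pull out -1: (-333 / 527) = (-1 / 527)·(333 / 527). Since 527 ≡ 3 (mod 4), (-1 / 527) = -1. Now have -(333 / 527).
333 ≡ 1 (mod 4), so quadratic reciprocity gives (333 / 527) = (527 / 333). Reduce: 527 ≡ 194 (mod 333). Now have -(194 / 333).
Factor out 2: 194 = 2·97. Since 333 ≡ 5 (mod 8), (2 / 333) = -1. Now have (97 / 333).
97 ≡ 1 (mod 4), so quadratic reciprocity gives (97 / 333) = (333 / 97). Reduce: 333 ≡ 42 (mod 97). Now have (42 / 97).
Factor out 2: 42 = 2·21. Since 97 ≡ 1 (mod 8), (2 / 97) = +1. Now have (21 / 97).
21 ≡ 1 (mod 4), so quadratic reciprocity gives (21 / 97) = (97 / 21). Reduce: 97 ≡ 13 (mod 21). Now have (13 / 21).
13 ≡ 1 (mod 4), so quadratic reciprocity gives (13 / 21) = (21 / 13). Reduce: 21 ≡ 8 (mod 13). Now have (8 / 13).
Factor out 2: 8 = 2^3. Since 13 ≡ 5 (mod 8), (2 / 13) = -1, and (2 / 13)^3 = -1. Now have -(1 / 13).
(1 / 13) = 1. Collecting the sign factors: -1.

-1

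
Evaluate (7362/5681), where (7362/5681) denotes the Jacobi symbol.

1

(7362/5681)
  = (1681/5681)    [7362 ≡ 1681 mod 5681]
  = (5681/1681)    [QR: 1681 ≡ 1 mod 4, sign kept]
  = (638/1681)    [5681 ≡ 638 mod 1681]
  = (319/1681)    [1681 ≡ 1 mod 8 ⇒ (2/1681) = +1]
  = (1681/319)    [QR: 1681 ≡ 1 mod 4, sign kept]
  = (86/319)    [1681 ≡ 86 mod 319]
  = (43/319)    [319 ≡ 7 mod 8 ⇒ (2/319) = +1]
  = -(319/43)    [QR: both ≡ 3 mod 4, sign flips]
  = -(18/43)    [319 ≡ 18 mod 43]
  = (9/43)    [43 ≡ 3 mod 8 ⇒ (2/43) = -1]
  = (43/9)    [QR: 9 ≡ 1 mod 4, sign kept]
  = (7/9)    [43 ≡ 7 mod 9]
  = (9/7)    [QR: 9 ≡ 1 mod 4, sign kept]
  = (2/7)    [9 ≡ 2 mod 7]
  = (1/7)    [7 ≡ 7 mod 8 ⇒ (2/7) = +1]
  = 1    [(1/7) = 1]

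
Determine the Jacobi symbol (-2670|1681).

(-2670|1681)
  = (2670|1681)    [1681 ≡ 1 mod 4 ⇒ (-1|1681) = +1]
  = (989|1681)    [2670 ≡ 989 mod 1681]
  = (1681|989)    [QR: 989 ≡ 1 mod 4, sign kept]
  = (692|989)    [1681 ≡ 692 mod 989]
  = (173|989)    [989 ≡ 5 mod 8 ⇒ (2|989)^2 = +1]
  = (989|173)    [QR: 173 ≡ 1 mod 4, sign kept]
  = (124|173)    [989 ≡ 124 mod 173]
  = (31|173)    [173 ≡ 5 mod 8 ⇒ (2|173)^2 = +1]
  = (173|31)    [QR: 173 ≡ 1 mod 4, sign kept]
  = (18|31)    [173 ≡ 18 mod 31]
  = (9|31)    [31 ≡ 7 mod 8 ⇒ (2|31) = +1]
  = (31|9)    [QR: 9 ≡ 1 mod 4, sign kept]
  = (4|9)    [31 ≡ 4 mod 9]
  = (1|9)    [9 ≡ 1 mod 8 ⇒ (2|9)^2 = +1]
  = 1    [(1|9) = 1]

1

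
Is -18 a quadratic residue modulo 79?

no

Pull out -1: (-18/79) = (-1/79)·(18/79). Since 79 ≡ 3 (mod 4), (-1/79) = -1. Now have -(18/79).
Factor out 2: 18 = 2·9. Since 79 ≡ 7 (mod 8), (2/79) = +1. Now have -(9/79).
9 ≡ 1 (mod 4), so quadratic reciprocity gives (9/79) = (79/9). Reduce: 79 ≡ 7 (mod 9). Now have -(7/9).
9 ≡ 1 (mod 4), so quadratic reciprocity gives (7/9) = (9/7). Reduce: 9 ≡ 2 (mod 7). Now have -(2/7).
Factor out 2: 2 = 2. Since 7 ≡ 7 (mod 8), (2/7) = +1. Now have -(1/7).
(1/7) = 1. Collecting the sign factors: -1.
The Legendre symbol is -1, so x^2 ≡ -18 (mod 79) has no solution.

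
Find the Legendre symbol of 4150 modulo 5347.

-1

(4150|5347)
  = -(2075|5347)    [5347 ≡ 3 mod 8 ⇒ (2|5347) = -1]
  = (5347|2075)    [QR: both ≡ 3 mod 4, sign flips]
  = (1197|2075)    [5347 ≡ 1197 mod 2075]
  = (2075|1197)    [QR: 1197 ≡ 1 mod 4, sign kept]
  = (878|1197)    [2075 ≡ 878 mod 1197]
  = -(439|1197)    [1197 ≡ 5 mod 8 ⇒ (2|1197) = -1]
  = -(1197|439)    [QR: 1197 ≡ 1 mod 4, sign kept]
  = -(319|439)    [1197 ≡ 319 mod 439]
  = (439|319)    [QR: both ≡ 3 mod 4, sign flips]
  = (120|319)    [439 ≡ 120 mod 319]
  = (15|319)    [319 ≡ 7 mod 8 ⇒ (2|319)^3 = +1]
  = -(319|15)    [QR: both ≡ 3 mod 4, sign flips]
  = -(4|15)    [319 ≡ 4 mod 15]
  = -(1|15)    [15 ≡ 7 mod 8 ⇒ (2|15)^2 = +1]
  = -1    [(1|15) = 1]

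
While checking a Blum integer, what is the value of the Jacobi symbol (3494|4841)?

Factor out 2: 3494 = 2·1747. Since 4841 ≡ 1 (mod 8), (2|4841) = +1. Now have (1747|4841).
4841 ≡ 1 (mod 4), so quadratic reciprocity gives (1747|4841) = (4841|1747). Reduce: 4841 ≡ 1347 (mod 1747). Now have (1347|1747).
Both 1347 ≡ 3 and 1747 ≡ 3 (mod 4), so reciprocity gives (1347|1747) = -(1747|1347). Reduce: 1747 ≡ 400 (mod 1347). Now have -(400|1347).
Factor out 2: 400 = 2^4·25. Since 1347 ≡ 3 (mod 8), (2|1347) = -1, and (2|1347)^4 = +1. Now have -(25|1347).
25 ≡ 1 (mod 4), so quadratic reciprocity gives (25|1347) = (1347|25). Reduce: 1347 ≡ 22 (mod 25). Now have -(22|25).
Factor out 2: 22 = 2·11. Since 25 ≡ 1 (mod 8), (2|25) = +1. Now have -(11|25).
25 ≡ 1 (mod 4), so quadratic reciprocity gives (11|25) = (25|11). Reduce: 25 ≡ 3 (mod 11). Now have -(3|11).
Both 3 ≡ 3 and 11 ≡ 3 (mod 4), so reciprocity gives (3|11) = -(11|3). Reduce: 11 ≡ 2 (mod 3). Now have (2|3).
Factor out 2: 2 = 2. Since 3 ≡ 3 (mod 8), (2|3) = -1. Now have -(1|3).
(1|3) = 1. Collecting the sign factors: -1.

-1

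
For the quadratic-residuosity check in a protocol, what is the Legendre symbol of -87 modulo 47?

Reduce the numerator: -87 ≡ 7 (mod 47), so (-87|47) = (7|47).
Both 7 ≡ 3 and 47 ≡ 3 (mod 4), so reciprocity gives (7|47) = -(47|7). Reduce: 47 ≡ 5 (mod 7). Now have -(5|7).
5 ≡ 1 (mod 4), so quadratic reciprocity gives (5|7) = (7|5). Reduce: 7 ≡ 2 (mod 5). Now have -(2|5).
Factor out 2: 2 = 2. Since 5 ≡ 5 (mod 8), (2|5) = -1. Now have (1|5).
(1|5) = 1. Collecting the sign factors: 1.

1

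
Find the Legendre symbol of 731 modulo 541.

Reduce the numerator: 731 ≡ 190 (mod 541), so (731/541) = (190/541).
Factor out 2: 190 = 2·95. Since 541 ≡ 5 (mod 8), (2/541) = -1. Now have -(95/541).
541 ≡ 1 (mod 4), so quadratic reciprocity gives (95/541) = (541/95). Reduce: 541 ≡ 66 (mod 95). Now have -(66/95).
Factor out 2: 66 = 2·33. Since 95 ≡ 7 (mod 8), (2/95) = +1. Now have -(33/95).
33 ≡ 1 (mod 4), so quadratic reciprocity gives (33/95) = (95/33). Reduce: 95 ≡ 29 (mod 33). Now have -(29/33).
29 ≡ 1 (mod 4), so quadratic reciprocity gives (29/33) = (33/29). Reduce: 33 ≡ 4 (mod 29). Now have -(4/29).
Factor out 2: 4 = 2^2. Since 29 ≡ 5 (mod 8), (2/29) = -1, and (2/29)^2 = +1. Now have -(1/29).
(1/29) = 1. Collecting the sign factors: -1.

-1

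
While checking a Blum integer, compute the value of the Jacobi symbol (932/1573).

Factor out 2: 932 = 2^2·233. Since 1573 ≡ 5 (mod 8), (2/1573) = -1, and (2/1573)^2 = +1. Now have (233/1573).
233 ≡ 1 (mod 4), so quadratic reciprocity gives (233/1573) = (1573/233). Reduce: 1573 ≡ 175 (mod 233). Now have (175/233).
233 ≡ 1 (mod 4), so quadratic reciprocity gives (175/233) = (233/175). Reduce: 233 ≡ 58 (mod 175). Now have (58/175).
Factor out 2: 58 = 2·29. Since 175 ≡ 7 (mod 8), (2/175) = +1. Now have (29/175).
29 ≡ 1 (mod 4), so quadratic reciprocity gives (29/175) = (175/29). Reduce: 175 ≡ 1 (mod 29). Now have (1/29).
(1/29) = 1. Collecting the sign factors: 1.

1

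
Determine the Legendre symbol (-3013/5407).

(-3013/5407)
  = -(3013/5407)    [5407 ≡ 3 mod 4 ⇒ (-1/5407) = -1]
  = -(5407/3013)    [QR: 3013 ≡ 1 mod 4, sign kept]
  = -(2394/3013)    [5407 ≡ 2394 mod 3013]
  = (1197/3013)    [3013 ≡ 5 mod 8 ⇒ (2/3013) = -1]
  = (3013/1197)    [QR: 1197 ≡ 1 mod 4, sign kept]
  = (619/1197)    [3013 ≡ 619 mod 1197]
  = (1197/619)    [QR: 1197 ≡ 1 mod 4, sign kept]
  = (578/619)    [1197 ≡ 578 mod 619]
  = -(289/619)    [619 ≡ 3 mod 8 ⇒ (2/619) = -1]
  = -(619/289)    [QR: 289 ≡ 1 mod 4, sign kept]
  = -(41/289)    [619 ≡ 41 mod 289]
  = -(289/41)    [QR: 41 ≡ 1 mod 4, sign kept]
  = -(2/41)    [289 ≡ 2 mod 41]
  = -(1/41)    [41 ≡ 1 mod 8 ⇒ (2/41) = +1]
  = -1    [(1/41) = 1]

-1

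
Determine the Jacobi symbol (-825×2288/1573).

By multiplicativity, (-825·2288/1573) = (-825/1573)·(2288/1573).
First factor (-825/1573):
(-825/1573)
  = (825/1573)    [1573 ≡ 1 mod 4 ⇒ (-1/1573) = +1]
  = (1573/825)    [QR: 825 ≡ 1 mod 4, sign kept]
  = (748/825)    [1573 ≡ 748 mod 825]
  = (187/825)    [825 ≡ 1 mod 8 ⇒ (2/825)^2 = +1]
  = (825/187)    [QR: 825 ≡ 1 mod 4, sign kept]
  = (77/187)    [825 ≡ 77 mod 187]
  = (187/77)    [QR: 77 ≡ 1 mod 4, sign kept]
  = (33/77)    [187 ≡ 33 mod 77]
  = (77/33)    [QR: 33 ≡ 1 mod 4, sign kept]
  = (11/33)    [77 ≡ 11 mod 33]
  = (33/11)    [QR: 33 ≡ 1 mod 4, sign kept]
  = (0/11)    [33 ≡ 0 mod 11]
  = 0    [numerator 0, gcd > 1]
Second factor (2288/1573):
(2288/1573)
  = (715/1573)    [2288 ≡ 715 mod 1573]
  = (1573/715)    [QR: 1573 ≡ 1 mod 4, sign kept]
  = (143/715)    [1573 ≡ 143 mod 715]
  = -(715/143)    [QR: both ≡ 3 mod 4, sign flips]
  = -(0/143)    [715 ≡ 0 mod 143]
  = 0    [numerator 0, gcd > 1]
Product: (0)·(0) = 0.

0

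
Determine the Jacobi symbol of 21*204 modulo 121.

1

By multiplicativity, (21·204/121) = (21/121)·(204/121).
First factor (21/121):
21 ≡ 1 (mod 4), so quadratic reciprocity gives (21/121) = (121/21). Reduce: 121 ≡ 16 (mod 21). Now have (16/21).
Factor out 2: 16 = 2^4. Since 21 ≡ 5 (mod 8), (2/21) = -1, and (2/21)^4 = +1. Now have (1/21).
(1/21) = 1. Collecting the sign factors: 1.
Second factor (204/121):
Reduce the numerator: 204 ≡ 83 (mod 121), so (204/121) = (83/121).
121 ≡ 1 (mod 4), so quadratic reciprocity gives (83/121) = (121/83). Reduce: 121 ≡ 38 (mod 83). Now have (38/83).
Factor out 2: 38 = 2·19. Since 83 ≡ 3 (mod 8), (2/83) = -1. Now have -(19/83).
Both 19 ≡ 3 and 83 ≡ 3 (mod 4), so reciprocity gives (19/83) = -(83/19). Reduce: 83 ≡ 7 (mod 19). Now have (7/19).
Both 7 ≡ 3 and 19 ≡ 3 (mod 4), so reciprocity gives (7/19) = -(19/7). Reduce: 19 ≡ 5 (mod 7). Now have -(5/7).
5 ≡ 1 (mod 4), so quadratic reciprocity gives (5/7) = (7/5). Reduce: 7 ≡ 2 (mod 5). Now have -(2/5).
Factor out 2: 2 = 2. Since 5 ≡ 5 (mod 8), (2/5) = -1. Now have (1/5).
(1/5) = 1. Collecting the sign factors: 1.
Product: (1)·(1) = 1.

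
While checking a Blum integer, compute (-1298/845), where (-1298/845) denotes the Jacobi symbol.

-1

Reduce the numerator: -1298 ≡ 392 (mod 845), so (-1298/845) = (392/845).
Factor out 2: 392 = 2^3·49. Since 845 ≡ 5 (mod 8), (2/845) = -1, and (2/845)^3 = -1. Now have -(49/845).
49 ≡ 1 (mod 4), so quadratic reciprocity gives (49/845) = (845/49). Reduce: 845 ≡ 12 (mod 49). Now have -(12/49).
Factor out 2: 12 = 2^2·3. Since 49 ≡ 1 (mod 8), (2/49) = +1, and (2/49)^2 = +1. Now have -(3/49).
49 ≡ 1 (mod 4), so quadratic reciprocity gives (3/49) = (49/3). Reduce: 49 ≡ 1 (mod 3). Now have -(1/3).
(1/3) = 1. Collecting the sign factors: -1.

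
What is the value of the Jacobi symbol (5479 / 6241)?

(5479 / 6241)
  = (6241 / 5479)    [QR: 6241 ≡ 1 mod 4, sign kept]
  = (762 / 5479)    [6241 ≡ 762 mod 5479]
  = (381 / 5479)    [5479 ≡ 7 mod 8 ⇒ (2 / 5479) = +1]
  = (5479 / 381)    [QR: 381 ≡ 1 mod 4, sign kept]
  = (145 / 381)    [5479 ≡ 145 mod 381]
  = (381 / 145)    [QR: 145 ≡ 1 mod 4, sign kept]
  = (91 / 145)    [381 ≡ 91 mod 145]
  = (145 / 91)    [QR: 145 ≡ 1 mod 4, sign kept]
  = (54 / 91)    [145 ≡ 54 mod 91]
  = -(27 / 91)    [91 ≡ 3 mod 8 ⇒ (2 / 91) = -1]
  = (91 / 27)    [QR: both ≡ 3 mod 4, sign flips]
  = (10 / 27)    [91 ≡ 10 mod 27]
  = -(5 / 27)    [27 ≡ 3 mod 8 ⇒ (2 / 27) = -1]
  = -(27 / 5)    [QR: 5 ≡ 1 mod 4, sign kept]
  = -(2 / 5)    [27 ≡ 2 mod 5]
  = (1 / 5)    [5 ≡ 5 mod 8 ⇒ (2 / 5) = -1]
  = 1    [(1 / 5) = 1]

1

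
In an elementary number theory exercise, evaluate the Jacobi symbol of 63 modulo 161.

0

161 ≡ 1 (mod 4), so quadratic reciprocity gives (63/161) = (161/63). Reduce: 161 ≡ 35 (mod 63). Now have (35/63).
Both 35 ≡ 3 and 63 ≡ 3 (mod 4), so reciprocity gives (35/63) = -(63/35). Reduce: 63 ≡ 28 (mod 35). Now have -(28/35).
Factor out 2: 28 = 2^2·7. Since 35 ≡ 3 (mod 8), (2/35) = -1, and (2/35)^2 = +1. Now have -(7/35).
Both 7 ≡ 3 and 35 ≡ 3 (mod 4), so reciprocity gives (7/35) = -(35/7). Reduce: 35 ≡ 0 (mod 7). Now have (0/7).
The numerator is now 0 with denominator 7 > 1: the symbol is 0.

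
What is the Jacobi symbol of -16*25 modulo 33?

1

By multiplicativity, (-16·25/33) = (-16/33)·(25/33).
First factor (-16/33):
Reduce the numerator: -16 ≡ 17 (mod 33), so (-16/33) = (17/33).
17 ≡ 1 (mod 4), so quadratic reciprocity gives (17/33) = (33/17). Reduce: 33 ≡ 16 (mod 17). Now have (16/17).
Factor out 2: 16 = 2^4. Since 17 ≡ 1 (mod 8), (2/17) = +1, and (2/17)^4 = +1. Now have (1/17).
(1/17) = 1. Collecting the sign factors: 1.
Second factor (25/33):
25 ≡ 1 (mod 4), so quadratic reciprocity gives (25/33) = (33/25). Reduce: 33 ≡ 8 (mod 25). Now have (8/25).
Factor out 2: 8 = 2^3. Since 25 ≡ 1 (mod 8), (2/25) = +1, and (2/25)^3 = +1. Now have (1/25).
(1/25) = 1. Collecting the sign factors: 1.
Product: (1)·(1) = 1.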